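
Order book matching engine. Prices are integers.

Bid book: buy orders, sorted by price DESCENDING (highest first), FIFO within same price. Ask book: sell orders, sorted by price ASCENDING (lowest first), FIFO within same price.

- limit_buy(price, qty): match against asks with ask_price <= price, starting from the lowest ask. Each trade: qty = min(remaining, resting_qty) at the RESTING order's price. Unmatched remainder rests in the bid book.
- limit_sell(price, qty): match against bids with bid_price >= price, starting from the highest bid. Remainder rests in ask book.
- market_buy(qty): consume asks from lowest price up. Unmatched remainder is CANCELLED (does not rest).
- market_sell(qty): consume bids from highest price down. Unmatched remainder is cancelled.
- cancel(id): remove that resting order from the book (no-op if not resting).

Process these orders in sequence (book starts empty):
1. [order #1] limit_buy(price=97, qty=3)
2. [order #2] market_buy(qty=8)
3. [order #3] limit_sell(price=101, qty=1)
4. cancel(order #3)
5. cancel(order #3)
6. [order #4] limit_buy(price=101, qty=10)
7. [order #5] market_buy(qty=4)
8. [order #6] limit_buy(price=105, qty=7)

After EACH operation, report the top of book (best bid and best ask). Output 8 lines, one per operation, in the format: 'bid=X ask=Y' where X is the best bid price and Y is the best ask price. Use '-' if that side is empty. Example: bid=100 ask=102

After op 1 [order #1] limit_buy(price=97, qty=3): fills=none; bids=[#1:3@97] asks=[-]
After op 2 [order #2] market_buy(qty=8): fills=none; bids=[#1:3@97] asks=[-]
After op 3 [order #3] limit_sell(price=101, qty=1): fills=none; bids=[#1:3@97] asks=[#3:1@101]
After op 4 cancel(order #3): fills=none; bids=[#1:3@97] asks=[-]
After op 5 cancel(order #3): fills=none; bids=[#1:3@97] asks=[-]
After op 6 [order #4] limit_buy(price=101, qty=10): fills=none; bids=[#4:10@101 #1:3@97] asks=[-]
After op 7 [order #5] market_buy(qty=4): fills=none; bids=[#4:10@101 #1:3@97] asks=[-]
After op 8 [order #6] limit_buy(price=105, qty=7): fills=none; bids=[#6:7@105 #4:10@101 #1:3@97] asks=[-]

Answer: bid=97 ask=-
bid=97 ask=-
bid=97 ask=101
bid=97 ask=-
bid=97 ask=-
bid=101 ask=-
bid=101 ask=-
bid=105 ask=-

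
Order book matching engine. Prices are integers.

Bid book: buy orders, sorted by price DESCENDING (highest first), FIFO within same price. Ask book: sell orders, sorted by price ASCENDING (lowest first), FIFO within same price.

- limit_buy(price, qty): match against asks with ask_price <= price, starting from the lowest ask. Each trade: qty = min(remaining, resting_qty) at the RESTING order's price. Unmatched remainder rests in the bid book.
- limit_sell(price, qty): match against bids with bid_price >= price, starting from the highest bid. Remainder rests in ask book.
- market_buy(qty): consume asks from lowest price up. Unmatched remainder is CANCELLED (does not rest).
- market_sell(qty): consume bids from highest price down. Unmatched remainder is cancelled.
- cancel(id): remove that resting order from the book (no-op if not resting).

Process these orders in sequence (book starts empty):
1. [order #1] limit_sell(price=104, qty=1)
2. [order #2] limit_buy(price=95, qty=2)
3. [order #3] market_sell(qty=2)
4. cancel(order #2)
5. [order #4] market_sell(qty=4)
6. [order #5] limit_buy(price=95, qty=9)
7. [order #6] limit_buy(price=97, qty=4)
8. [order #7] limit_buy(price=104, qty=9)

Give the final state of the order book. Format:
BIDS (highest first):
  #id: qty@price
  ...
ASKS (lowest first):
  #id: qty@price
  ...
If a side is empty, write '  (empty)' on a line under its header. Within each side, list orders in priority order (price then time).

Answer: BIDS (highest first):
  #7: 8@104
  #6: 4@97
  #5: 9@95
ASKS (lowest first):
  (empty)

Derivation:
After op 1 [order #1] limit_sell(price=104, qty=1): fills=none; bids=[-] asks=[#1:1@104]
After op 2 [order #2] limit_buy(price=95, qty=2): fills=none; bids=[#2:2@95] asks=[#1:1@104]
After op 3 [order #3] market_sell(qty=2): fills=#2x#3:2@95; bids=[-] asks=[#1:1@104]
After op 4 cancel(order #2): fills=none; bids=[-] asks=[#1:1@104]
After op 5 [order #4] market_sell(qty=4): fills=none; bids=[-] asks=[#1:1@104]
After op 6 [order #5] limit_buy(price=95, qty=9): fills=none; bids=[#5:9@95] asks=[#1:1@104]
After op 7 [order #6] limit_buy(price=97, qty=4): fills=none; bids=[#6:4@97 #5:9@95] asks=[#1:1@104]
After op 8 [order #7] limit_buy(price=104, qty=9): fills=#7x#1:1@104; bids=[#7:8@104 #6:4@97 #5:9@95] asks=[-]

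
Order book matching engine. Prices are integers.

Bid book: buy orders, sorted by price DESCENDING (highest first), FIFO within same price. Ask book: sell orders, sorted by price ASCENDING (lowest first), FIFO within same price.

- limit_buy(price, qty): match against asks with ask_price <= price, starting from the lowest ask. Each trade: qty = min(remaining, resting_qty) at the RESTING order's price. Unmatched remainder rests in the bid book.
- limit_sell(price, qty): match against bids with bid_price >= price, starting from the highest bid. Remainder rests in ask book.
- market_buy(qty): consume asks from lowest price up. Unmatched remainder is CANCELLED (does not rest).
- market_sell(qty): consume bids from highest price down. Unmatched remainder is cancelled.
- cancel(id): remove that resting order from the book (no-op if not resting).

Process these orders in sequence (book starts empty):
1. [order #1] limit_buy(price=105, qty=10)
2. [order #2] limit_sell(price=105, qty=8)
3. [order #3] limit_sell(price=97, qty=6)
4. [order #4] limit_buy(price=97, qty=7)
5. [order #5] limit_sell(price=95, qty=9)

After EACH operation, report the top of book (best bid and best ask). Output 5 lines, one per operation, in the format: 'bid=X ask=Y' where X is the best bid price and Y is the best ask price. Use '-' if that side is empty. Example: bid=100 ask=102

Answer: bid=105 ask=-
bid=105 ask=-
bid=- ask=97
bid=97 ask=-
bid=- ask=95

Derivation:
After op 1 [order #1] limit_buy(price=105, qty=10): fills=none; bids=[#1:10@105] asks=[-]
After op 2 [order #2] limit_sell(price=105, qty=8): fills=#1x#2:8@105; bids=[#1:2@105] asks=[-]
After op 3 [order #3] limit_sell(price=97, qty=6): fills=#1x#3:2@105; bids=[-] asks=[#3:4@97]
After op 4 [order #4] limit_buy(price=97, qty=7): fills=#4x#3:4@97; bids=[#4:3@97] asks=[-]
After op 5 [order #5] limit_sell(price=95, qty=9): fills=#4x#5:3@97; bids=[-] asks=[#5:6@95]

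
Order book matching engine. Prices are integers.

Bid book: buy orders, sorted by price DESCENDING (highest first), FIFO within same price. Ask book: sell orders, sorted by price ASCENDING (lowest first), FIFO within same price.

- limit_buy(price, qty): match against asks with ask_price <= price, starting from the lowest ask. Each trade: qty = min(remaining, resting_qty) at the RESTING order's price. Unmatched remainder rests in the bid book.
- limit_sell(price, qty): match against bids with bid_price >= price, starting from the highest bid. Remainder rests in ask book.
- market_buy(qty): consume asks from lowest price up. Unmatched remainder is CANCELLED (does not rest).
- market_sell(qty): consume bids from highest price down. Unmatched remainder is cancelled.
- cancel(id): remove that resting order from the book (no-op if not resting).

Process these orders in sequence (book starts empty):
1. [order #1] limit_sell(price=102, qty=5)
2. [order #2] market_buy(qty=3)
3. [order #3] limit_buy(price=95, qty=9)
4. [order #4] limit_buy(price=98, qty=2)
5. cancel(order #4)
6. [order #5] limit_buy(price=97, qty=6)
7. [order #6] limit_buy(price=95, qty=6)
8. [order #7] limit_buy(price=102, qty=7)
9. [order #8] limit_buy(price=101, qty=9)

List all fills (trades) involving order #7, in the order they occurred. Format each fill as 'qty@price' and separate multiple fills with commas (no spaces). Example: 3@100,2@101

After op 1 [order #1] limit_sell(price=102, qty=5): fills=none; bids=[-] asks=[#1:5@102]
After op 2 [order #2] market_buy(qty=3): fills=#2x#1:3@102; bids=[-] asks=[#1:2@102]
After op 3 [order #3] limit_buy(price=95, qty=9): fills=none; bids=[#3:9@95] asks=[#1:2@102]
After op 4 [order #4] limit_buy(price=98, qty=2): fills=none; bids=[#4:2@98 #3:9@95] asks=[#1:2@102]
After op 5 cancel(order #4): fills=none; bids=[#3:9@95] asks=[#1:2@102]
After op 6 [order #5] limit_buy(price=97, qty=6): fills=none; bids=[#5:6@97 #3:9@95] asks=[#1:2@102]
After op 7 [order #6] limit_buy(price=95, qty=6): fills=none; bids=[#5:6@97 #3:9@95 #6:6@95] asks=[#1:2@102]
After op 8 [order #7] limit_buy(price=102, qty=7): fills=#7x#1:2@102; bids=[#7:5@102 #5:6@97 #3:9@95 #6:6@95] asks=[-]
After op 9 [order #8] limit_buy(price=101, qty=9): fills=none; bids=[#7:5@102 #8:9@101 #5:6@97 #3:9@95 #6:6@95] asks=[-]

Answer: 2@102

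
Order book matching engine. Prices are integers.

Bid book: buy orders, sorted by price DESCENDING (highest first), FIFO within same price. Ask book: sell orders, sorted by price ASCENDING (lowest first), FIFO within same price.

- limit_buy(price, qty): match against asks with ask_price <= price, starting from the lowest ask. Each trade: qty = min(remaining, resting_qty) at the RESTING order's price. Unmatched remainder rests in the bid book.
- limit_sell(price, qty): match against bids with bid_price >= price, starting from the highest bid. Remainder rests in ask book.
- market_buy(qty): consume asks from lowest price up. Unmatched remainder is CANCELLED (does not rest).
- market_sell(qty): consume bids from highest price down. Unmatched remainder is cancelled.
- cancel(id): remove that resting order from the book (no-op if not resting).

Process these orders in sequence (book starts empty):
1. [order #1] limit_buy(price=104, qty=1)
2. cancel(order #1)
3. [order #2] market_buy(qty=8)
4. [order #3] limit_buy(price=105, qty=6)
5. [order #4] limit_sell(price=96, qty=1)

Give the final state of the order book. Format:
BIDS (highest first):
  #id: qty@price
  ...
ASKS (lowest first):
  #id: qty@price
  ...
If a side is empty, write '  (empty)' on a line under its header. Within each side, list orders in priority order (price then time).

Answer: BIDS (highest first):
  #3: 5@105
ASKS (lowest first):
  (empty)

Derivation:
After op 1 [order #1] limit_buy(price=104, qty=1): fills=none; bids=[#1:1@104] asks=[-]
After op 2 cancel(order #1): fills=none; bids=[-] asks=[-]
After op 3 [order #2] market_buy(qty=8): fills=none; bids=[-] asks=[-]
After op 4 [order #3] limit_buy(price=105, qty=6): fills=none; bids=[#3:6@105] asks=[-]
After op 5 [order #4] limit_sell(price=96, qty=1): fills=#3x#4:1@105; bids=[#3:5@105] asks=[-]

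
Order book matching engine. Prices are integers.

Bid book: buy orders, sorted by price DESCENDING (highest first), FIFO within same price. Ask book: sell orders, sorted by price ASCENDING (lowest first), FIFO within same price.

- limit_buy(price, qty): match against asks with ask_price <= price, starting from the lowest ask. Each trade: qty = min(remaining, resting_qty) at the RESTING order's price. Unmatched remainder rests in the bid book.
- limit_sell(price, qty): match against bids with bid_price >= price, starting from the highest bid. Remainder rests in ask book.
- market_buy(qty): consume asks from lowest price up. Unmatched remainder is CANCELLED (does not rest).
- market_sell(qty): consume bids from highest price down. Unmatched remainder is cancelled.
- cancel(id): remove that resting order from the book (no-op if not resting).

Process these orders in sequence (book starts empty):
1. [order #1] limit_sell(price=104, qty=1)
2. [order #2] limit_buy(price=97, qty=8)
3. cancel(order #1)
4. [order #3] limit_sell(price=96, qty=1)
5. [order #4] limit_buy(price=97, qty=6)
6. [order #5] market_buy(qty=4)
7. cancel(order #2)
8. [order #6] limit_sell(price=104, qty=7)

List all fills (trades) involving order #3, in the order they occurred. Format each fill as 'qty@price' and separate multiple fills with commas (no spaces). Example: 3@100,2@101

After op 1 [order #1] limit_sell(price=104, qty=1): fills=none; bids=[-] asks=[#1:1@104]
After op 2 [order #2] limit_buy(price=97, qty=8): fills=none; bids=[#2:8@97] asks=[#1:1@104]
After op 3 cancel(order #1): fills=none; bids=[#2:8@97] asks=[-]
After op 4 [order #3] limit_sell(price=96, qty=1): fills=#2x#3:1@97; bids=[#2:7@97] asks=[-]
After op 5 [order #4] limit_buy(price=97, qty=6): fills=none; bids=[#2:7@97 #4:6@97] asks=[-]
After op 6 [order #5] market_buy(qty=4): fills=none; bids=[#2:7@97 #4:6@97] asks=[-]
After op 7 cancel(order #2): fills=none; bids=[#4:6@97] asks=[-]
After op 8 [order #6] limit_sell(price=104, qty=7): fills=none; bids=[#4:6@97] asks=[#6:7@104]

Answer: 1@97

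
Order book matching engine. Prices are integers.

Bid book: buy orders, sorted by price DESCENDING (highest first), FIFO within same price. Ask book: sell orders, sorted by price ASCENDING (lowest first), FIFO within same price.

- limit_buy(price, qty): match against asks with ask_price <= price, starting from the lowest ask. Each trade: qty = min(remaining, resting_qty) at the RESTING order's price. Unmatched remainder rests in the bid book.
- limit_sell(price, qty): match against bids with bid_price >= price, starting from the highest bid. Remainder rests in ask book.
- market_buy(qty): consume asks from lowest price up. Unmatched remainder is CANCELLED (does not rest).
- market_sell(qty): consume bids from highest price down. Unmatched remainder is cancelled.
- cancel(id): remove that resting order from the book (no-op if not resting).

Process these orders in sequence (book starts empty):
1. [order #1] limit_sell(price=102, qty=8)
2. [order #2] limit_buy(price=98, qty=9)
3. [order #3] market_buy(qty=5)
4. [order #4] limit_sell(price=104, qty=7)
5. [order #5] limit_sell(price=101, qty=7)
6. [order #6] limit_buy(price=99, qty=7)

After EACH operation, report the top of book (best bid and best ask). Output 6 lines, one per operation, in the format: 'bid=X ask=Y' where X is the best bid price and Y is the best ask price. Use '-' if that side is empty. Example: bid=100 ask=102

Answer: bid=- ask=102
bid=98 ask=102
bid=98 ask=102
bid=98 ask=102
bid=98 ask=101
bid=99 ask=101

Derivation:
After op 1 [order #1] limit_sell(price=102, qty=8): fills=none; bids=[-] asks=[#1:8@102]
After op 2 [order #2] limit_buy(price=98, qty=9): fills=none; bids=[#2:9@98] asks=[#1:8@102]
After op 3 [order #3] market_buy(qty=5): fills=#3x#1:5@102; bids=[#2:9@98] asks=[#1:3@102]
After op 4 [order #4] limit_sell(price=104, qty=7): fills=none; bids=[#2:9@98] asks=[#1:3@102 #4:7@104]
After op 5 [order #5] limit_sell(price=101, qty=7): fills=none; bids=[#2:9@98] asks=[#5:7@101 #1:3@102 #4:7@104]
After op 6 [order #6] limit_buy(price=99, qty=7): fills=none; bids=[#6:7@99 #2:9@98] asks=[#5:7@101 #1:3@102 #4:7@104]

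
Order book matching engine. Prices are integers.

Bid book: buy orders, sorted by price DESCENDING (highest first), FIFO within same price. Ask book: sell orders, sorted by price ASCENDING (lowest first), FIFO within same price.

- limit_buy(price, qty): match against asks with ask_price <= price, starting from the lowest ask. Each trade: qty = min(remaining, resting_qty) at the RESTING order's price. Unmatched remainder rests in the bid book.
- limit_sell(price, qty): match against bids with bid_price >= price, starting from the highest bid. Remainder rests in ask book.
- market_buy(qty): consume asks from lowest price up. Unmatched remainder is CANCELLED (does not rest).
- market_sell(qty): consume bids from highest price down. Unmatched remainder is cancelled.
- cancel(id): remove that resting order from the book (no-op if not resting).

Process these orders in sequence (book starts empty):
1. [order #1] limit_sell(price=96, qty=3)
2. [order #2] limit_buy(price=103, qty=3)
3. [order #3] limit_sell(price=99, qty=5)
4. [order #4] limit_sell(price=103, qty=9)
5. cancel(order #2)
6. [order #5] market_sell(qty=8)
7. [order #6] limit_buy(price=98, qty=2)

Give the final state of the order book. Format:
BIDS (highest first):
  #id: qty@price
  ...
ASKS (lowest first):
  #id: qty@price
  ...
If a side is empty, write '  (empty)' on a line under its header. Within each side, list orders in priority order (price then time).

After op 1 [order #1] limit_sell(price=96, qty=3): fills=none; bids=[-] asks=[#1:3@96]
After op 2 [order #2] limit_buy(price=103, qty=3): fills=#2x#1:3@96; bids=[-] asks=[-]
After op 3 [order #3] limit_sell(price=99, qty=5): fills=none; bids=[-] asks=[#3:5@99]
After op 4 [order #4] limit_sell(price=103, qty=9): fills=none; bids=[-] asks=[#3:5@99 #4:9@103]
After op 5 cancel(order #2): fills=none; bids=[-] asks=[#3:5@99 #4:9@103]
After op 6 [order #5] market_sell(qty=8): fills=none; bids=[-] asks=[#3:5@99 #4:9@103]
After op 7 [order #6] limit_buy(price=98, qty=2): fills=none; bids=[#6:2@98] asks=[#3:5@99 #4:9@103]

Answer: BIDS (highest first):
  #6: 2@98
ASKS (lowest first):
  #3: 5@99
  #4: 9@103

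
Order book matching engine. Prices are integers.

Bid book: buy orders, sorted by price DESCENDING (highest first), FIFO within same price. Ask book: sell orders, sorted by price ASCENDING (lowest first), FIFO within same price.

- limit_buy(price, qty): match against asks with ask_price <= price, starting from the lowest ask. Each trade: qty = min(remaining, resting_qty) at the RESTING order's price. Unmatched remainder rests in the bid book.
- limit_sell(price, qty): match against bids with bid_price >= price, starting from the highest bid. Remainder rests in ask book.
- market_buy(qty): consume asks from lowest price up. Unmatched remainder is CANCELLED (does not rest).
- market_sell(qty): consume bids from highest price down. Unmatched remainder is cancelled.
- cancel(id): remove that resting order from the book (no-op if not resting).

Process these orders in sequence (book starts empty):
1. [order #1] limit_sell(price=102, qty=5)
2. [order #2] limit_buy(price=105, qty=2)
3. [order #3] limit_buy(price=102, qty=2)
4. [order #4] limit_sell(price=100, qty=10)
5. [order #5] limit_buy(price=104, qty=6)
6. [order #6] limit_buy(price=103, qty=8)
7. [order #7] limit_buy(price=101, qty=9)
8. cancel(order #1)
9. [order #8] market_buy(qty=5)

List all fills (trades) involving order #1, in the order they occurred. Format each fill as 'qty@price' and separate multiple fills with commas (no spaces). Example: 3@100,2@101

After op 1 [order #1] limit_sell(price=102, qty=5): fills=none; bids=[-] asks=[#1:5@102]
After op 2 [order #2] limit_buy(price=105, qty=2): fills=#2x#1:2@102; bids=[-] asks=[#1:3@102]
After op 3 [order #3] limit_buy(price=102, qty=2): fills=#3x#1:2@102; bids=[-] asks=[#1:1@102]
After op 4 [order #4] limit_sell(price=100, qty=10): fills=none; bids=[-] asks=[#4:10@100 #1:1@102]
After op 5 [order #5] limit_buy(price=104, qty=6): fills=#5x#4:6@100; bids=[-] asks=[#4:4@100 #1:1@102]
After op 6 [order #6] limit_buy(price=103, qty=8): fills=#6x#4:4@100 #6x#1:1@102; bids=[#6:3@103] asks=[-]
After op 7 [order #7] limit_buy(price=101, qty=9): fills=none; bids=[#6:3@103 #7:9@101] asks=[-]
After op 8 cancel(order #1): fills=none; bids=[#6:3@103 #7:9@101] asks=[-]
After op 9 [order #8] market_buy(qty=5): fills=none; bids=[#6:3@103 #7:9@101] asks=[-]

Answer: 2@102,2@102,1@102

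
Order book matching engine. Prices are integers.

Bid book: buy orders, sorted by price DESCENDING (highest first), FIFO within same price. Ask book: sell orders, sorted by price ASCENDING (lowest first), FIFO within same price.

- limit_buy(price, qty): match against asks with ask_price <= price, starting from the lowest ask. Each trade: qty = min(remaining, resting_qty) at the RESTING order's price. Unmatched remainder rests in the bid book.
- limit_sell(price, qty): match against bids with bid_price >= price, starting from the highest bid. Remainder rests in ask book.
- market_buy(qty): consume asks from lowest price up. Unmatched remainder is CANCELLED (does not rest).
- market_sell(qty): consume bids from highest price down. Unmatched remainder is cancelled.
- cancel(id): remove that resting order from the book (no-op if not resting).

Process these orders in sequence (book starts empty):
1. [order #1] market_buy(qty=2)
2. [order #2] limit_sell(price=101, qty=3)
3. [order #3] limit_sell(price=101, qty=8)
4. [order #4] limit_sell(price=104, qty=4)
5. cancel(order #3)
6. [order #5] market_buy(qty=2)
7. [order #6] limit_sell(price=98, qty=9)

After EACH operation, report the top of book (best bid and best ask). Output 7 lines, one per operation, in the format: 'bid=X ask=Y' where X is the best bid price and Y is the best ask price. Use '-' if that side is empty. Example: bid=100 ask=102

After op 1 [order #1] market_buy(qty=2): fills=none; bids=[-] asks=[-]
After op 2 [order #2] limit_sell(price=101, qty=3): fills=none; bids=[-] asks=[#2:3@101]
After op 3 [order #3] limit_sell(price=101, qty=8): fills=none; bids=[-] asks=[#2:3@101 #3:8@101]
After op 4 [order #4] limit_sell(price=104, qty=4): fills=none; bids=[-] asks=[#2:3@101 #3:8@101 #4:4@104]
After op 5 cancel(order #3): fills=none; bids=[-] asks=[#2:3@101 #4:4@104]
After op 6 [order #5] market_buy(qty=2): fills=#5x#2:2@101; bids=[-] asks=[#2:1@101 #4:4@104]
After op 7 [order #6] limit_sell(price=98, qty=9): fills=none; bids=[-] asks=[#6:9@98 #2:1@101 #4:4@104]

Answer: bid=- ask=-
bid=- ask=101
bid=- ask=101
bid=- ask=101
bid=- ask=101
bid=- ask=101
bid=- ask=98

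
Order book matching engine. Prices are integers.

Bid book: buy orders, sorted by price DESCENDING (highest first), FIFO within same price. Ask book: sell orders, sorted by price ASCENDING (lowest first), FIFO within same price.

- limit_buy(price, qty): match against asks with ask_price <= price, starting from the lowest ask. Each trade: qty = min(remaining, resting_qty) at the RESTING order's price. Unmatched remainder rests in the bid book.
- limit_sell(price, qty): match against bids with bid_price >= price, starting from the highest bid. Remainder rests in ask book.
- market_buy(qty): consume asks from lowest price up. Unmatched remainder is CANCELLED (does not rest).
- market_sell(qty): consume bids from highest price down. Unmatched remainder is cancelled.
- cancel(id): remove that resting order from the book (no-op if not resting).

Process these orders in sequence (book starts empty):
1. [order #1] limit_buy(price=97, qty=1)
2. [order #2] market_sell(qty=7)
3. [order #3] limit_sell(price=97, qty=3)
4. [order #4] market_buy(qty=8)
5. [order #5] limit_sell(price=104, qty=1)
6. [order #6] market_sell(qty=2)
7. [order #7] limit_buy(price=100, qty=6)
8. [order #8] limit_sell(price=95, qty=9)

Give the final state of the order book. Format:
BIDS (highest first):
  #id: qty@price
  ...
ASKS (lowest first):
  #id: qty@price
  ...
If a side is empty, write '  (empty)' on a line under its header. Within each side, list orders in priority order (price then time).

After op 1 [order #1] limit_buy(price=97, qty=1): fills=none; bids=[#1:1@97] asks=[-]
After op 2 [order #2] market_sell(qty=7): fills=#1x#2:1@97; bids=[-] asks=[-]
After op 3 [order #3] limit_sell(price=97, qty=3): fills=none; bids=[-] asks=[#3:3@97]
After op 4 [order #4] market_buy(qty=8): fills=#4x#3:3@97; bids=[-] asks=[-]
After op 5 [order #5] limit_sell(price=104, qty=1): fills=none; bids=[-] asks=[#5:1@104]
After op 6 [order #6] market_sell(qty=2): fills=none; bids=[-] asks=[#5:1@104]
After op 7 [order #7] limit_buy(price=100, qty=6): fills=none; bids=[#7:6@100] asks=[#5:1@104]
After op 8 [order #8] limit_sell(price=95, qty=9): fills=#7x#8:6@100; bids=[-] asks=[#8:3@95 #5:1@104]

Answer: BIDS (highest first):
  (empty)
ASKS (lowest first):
  #8: 3@95
  #5: 1@104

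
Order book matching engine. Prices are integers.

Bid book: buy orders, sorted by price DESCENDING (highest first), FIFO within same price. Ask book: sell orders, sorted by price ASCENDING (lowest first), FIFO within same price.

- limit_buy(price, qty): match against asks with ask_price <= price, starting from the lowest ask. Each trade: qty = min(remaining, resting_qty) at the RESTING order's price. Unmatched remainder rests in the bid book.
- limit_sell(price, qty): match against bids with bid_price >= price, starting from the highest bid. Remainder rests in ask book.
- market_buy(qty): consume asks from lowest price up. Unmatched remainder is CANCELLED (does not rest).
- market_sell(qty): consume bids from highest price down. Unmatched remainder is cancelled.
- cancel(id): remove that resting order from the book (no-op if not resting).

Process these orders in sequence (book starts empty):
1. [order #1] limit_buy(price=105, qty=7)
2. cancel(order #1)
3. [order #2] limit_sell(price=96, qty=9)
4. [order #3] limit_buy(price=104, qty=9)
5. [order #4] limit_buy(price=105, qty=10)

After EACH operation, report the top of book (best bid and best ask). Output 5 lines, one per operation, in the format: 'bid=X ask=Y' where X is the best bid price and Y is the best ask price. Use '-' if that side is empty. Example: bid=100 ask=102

After op 1 [order #1] limit_buy(price=105, qty=7): fills=none; bids=[#1:7@105] asks=[-]
After op 2 cancel(order #1): fills=none; bids=[-] asks=[-]
After op 3 [order #2] limit_sell(price=96, qty=9): fills=none; bids=[-] asks=[#2:9@96]
After op 4 [order #3] limit_buy(price=104, qty=9): fills=#3x#2:9@96; bids=[-] asks=[-]
After op 5 [order #4] limit_buy(price=105, qty=10): fills=none; bids=[#4:10@105] asks=[-]

Answer: bid=105 ask=-
bid=- ask=-
bid=- ask=96
bid=- ask=-
bid=105 ask=-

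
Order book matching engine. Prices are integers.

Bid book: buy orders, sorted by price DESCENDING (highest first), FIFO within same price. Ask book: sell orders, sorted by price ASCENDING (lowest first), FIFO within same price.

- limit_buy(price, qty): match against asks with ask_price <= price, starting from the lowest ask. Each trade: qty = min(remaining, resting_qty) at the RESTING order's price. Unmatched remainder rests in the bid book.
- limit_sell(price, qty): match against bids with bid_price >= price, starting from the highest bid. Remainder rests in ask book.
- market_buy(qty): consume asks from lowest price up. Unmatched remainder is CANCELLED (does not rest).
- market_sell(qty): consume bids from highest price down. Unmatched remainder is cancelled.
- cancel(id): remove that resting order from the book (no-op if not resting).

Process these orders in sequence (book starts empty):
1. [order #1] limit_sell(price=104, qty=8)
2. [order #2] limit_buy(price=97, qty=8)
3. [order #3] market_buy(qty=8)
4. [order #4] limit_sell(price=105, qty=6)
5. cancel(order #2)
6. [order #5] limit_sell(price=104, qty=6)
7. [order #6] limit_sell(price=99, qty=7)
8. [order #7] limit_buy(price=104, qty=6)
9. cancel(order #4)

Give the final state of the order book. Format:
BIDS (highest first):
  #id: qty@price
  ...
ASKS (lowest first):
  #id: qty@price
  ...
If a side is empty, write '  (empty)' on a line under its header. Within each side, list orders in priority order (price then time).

After op 1 [order #1] limit_sell(price=104, qty=8): fills=none; bids=[-] asks=[#1:8@104]
After op 2 [order #2] limit_buy(price=97, qty=8): fills=none; bids=[#2:8@97] asks=[#1:8@104]
After op 3 [order #3] market_buy(qty=8): fills=#3x#1:8@104; bids=[#2:8@97] asks=[-]
After op 4 [order #4] limit_sell(price=105, qty=6): fills=none; bids=[#2:8@97] asks=[#4:6@105]
After op 5 cancel(order #2): fills=none; bids=[-] asks=[#4:6@105]
After op 6 [order #5] limit_sell(price=104, qty=6): fills=none; bids=[-] asks=[#5:6@104 #4:6@105]
After op 7 [order #6] limit_sell(price=99, qty=7): fills=none; bids=[-] asks=[#6:7@99 #5:6@104 #4:6@105]
After op 8 [order #7] limit_buy(price=104, qty=6): fills=#7x#6:6@99; bids=[-] asks=[#6:1@99 #5:6@104 #4:6@105]
After op 9 cancel(order #4): fills=none; bids=[-] asks=[#6:1@99 #5:6@104]

Answer: BIDS (highest first):
  (empty)
ASKS (lowest first):
  #6: 1@99
  #5: 6@104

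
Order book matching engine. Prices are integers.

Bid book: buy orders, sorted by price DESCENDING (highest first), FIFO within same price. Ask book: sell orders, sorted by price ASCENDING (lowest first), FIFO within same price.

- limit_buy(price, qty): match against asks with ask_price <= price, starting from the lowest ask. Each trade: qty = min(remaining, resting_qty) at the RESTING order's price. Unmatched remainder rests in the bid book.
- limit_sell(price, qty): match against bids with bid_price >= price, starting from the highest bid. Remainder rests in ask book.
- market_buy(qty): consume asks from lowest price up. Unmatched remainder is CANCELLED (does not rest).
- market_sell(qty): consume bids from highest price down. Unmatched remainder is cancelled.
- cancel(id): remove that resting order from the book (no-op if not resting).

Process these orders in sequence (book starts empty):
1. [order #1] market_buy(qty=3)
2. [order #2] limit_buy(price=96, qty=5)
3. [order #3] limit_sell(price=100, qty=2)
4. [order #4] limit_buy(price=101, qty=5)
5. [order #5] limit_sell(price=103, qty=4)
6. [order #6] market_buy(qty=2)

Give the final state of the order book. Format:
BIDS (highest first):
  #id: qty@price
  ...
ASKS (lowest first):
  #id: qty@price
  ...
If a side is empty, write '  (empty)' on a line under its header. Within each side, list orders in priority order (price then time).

After op 1 [order #1] market_buy(qty=3): fills=none; bids=[-] asks=[-]
After op 2 [order #2] limit_buy(price=96, qty=5): fills=none; bids=[#2:5@96] asks=[-]
After op 3 [order #3] limit_sell(price=100, qty=2): fills=none; bids=[#2:5@96] asks=[#3:2@100]
After op 4 [order #4] limit_buy(price=101, qty=5): fills=#4x#3:2@100; bids=[#4:3@101 #2:5@96] asks=[-]
After op 5 [order #5] limit_sell(price=103, qty=4): fills=none; bids=[#4:3@101 #2:5@96] asks=[#5:4@103]
After op 6 [order #6] market_buy(qty=2): fills=#6x#5:2@103; bids=[#4:3@101 #2:5@96] asks=[#5:2@103]

Answer: BIDS (highest first):
  #4: 3@101
  #2: 5@96
ASKS (lowest first):
  #5: 2@103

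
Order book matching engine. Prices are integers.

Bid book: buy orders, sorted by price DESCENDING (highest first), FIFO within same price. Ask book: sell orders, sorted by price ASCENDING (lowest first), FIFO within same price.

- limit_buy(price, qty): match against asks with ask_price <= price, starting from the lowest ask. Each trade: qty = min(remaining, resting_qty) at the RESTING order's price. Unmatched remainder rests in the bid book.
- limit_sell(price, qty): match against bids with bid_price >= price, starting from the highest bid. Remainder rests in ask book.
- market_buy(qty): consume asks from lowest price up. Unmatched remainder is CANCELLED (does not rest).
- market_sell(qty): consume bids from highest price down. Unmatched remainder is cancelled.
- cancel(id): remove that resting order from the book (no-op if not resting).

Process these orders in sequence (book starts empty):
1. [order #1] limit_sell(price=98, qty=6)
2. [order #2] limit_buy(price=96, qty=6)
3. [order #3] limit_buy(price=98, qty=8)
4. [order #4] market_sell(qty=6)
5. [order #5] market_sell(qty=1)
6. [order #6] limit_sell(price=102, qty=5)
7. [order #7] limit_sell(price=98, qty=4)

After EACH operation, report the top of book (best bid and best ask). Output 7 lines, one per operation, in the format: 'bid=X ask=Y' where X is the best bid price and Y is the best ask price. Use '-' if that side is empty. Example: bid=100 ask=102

Answer: bid=- ask=98
bid=96 ask=98
bid=98 ask=-
bid=96 ask=-
bid=96 ask=-
bid=96 ask=102
bid=96 ask=98

Derivation:
After op 1 [order #1] limit_sell(price=98, qty=6): fills=none; bids=[-] asks=[#1:6@98]
After op 2 [order #2] limit_buy(price=96, qty=6): fills=none; bids=[#2:6@96] asks=[#1:6@98]
After op 3 [order #3] limit_buy(price=98, qty=8): fills=#3x#1:6@98; bids=[#3:2@98 #2:6@96] asks=[-]
After op 4 [order #4] market_sell(qty=6): fills=#3x#4:2@98 #2x#4:4@96; bids=[#2:2@96] asks=[-]
After op 5 [order #5] market_sell(qty=1): fills=#2x#5:1@96; bids=[#2:1@96] asks=[-]
After op 6 [order #6] limit_sell(price=102, qty=5): fills=none; bids=[#2:1@96] asks=[#6:5@102]
After op 7 [order #7] limit_sell(price=98, qty=4): fills=none; bids=[#2:1@96] asks=[#7:4@98 #6:5@102]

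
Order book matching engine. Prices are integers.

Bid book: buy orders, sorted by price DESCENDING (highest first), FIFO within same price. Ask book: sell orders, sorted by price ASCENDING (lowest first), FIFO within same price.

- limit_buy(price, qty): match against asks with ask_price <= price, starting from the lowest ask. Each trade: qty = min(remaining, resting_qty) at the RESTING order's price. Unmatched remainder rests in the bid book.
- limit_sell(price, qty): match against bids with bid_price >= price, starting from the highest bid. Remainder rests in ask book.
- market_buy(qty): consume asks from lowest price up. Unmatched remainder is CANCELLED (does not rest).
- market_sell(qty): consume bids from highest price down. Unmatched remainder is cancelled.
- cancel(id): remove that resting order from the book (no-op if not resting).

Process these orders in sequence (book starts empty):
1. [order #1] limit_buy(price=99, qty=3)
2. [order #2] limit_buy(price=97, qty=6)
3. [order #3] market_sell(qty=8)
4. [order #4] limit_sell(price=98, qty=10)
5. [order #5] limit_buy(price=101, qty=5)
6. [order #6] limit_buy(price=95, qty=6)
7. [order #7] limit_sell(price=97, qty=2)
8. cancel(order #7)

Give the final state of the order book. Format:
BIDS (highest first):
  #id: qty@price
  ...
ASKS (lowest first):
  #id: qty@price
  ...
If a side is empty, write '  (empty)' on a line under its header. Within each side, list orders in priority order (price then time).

Answer: BIDS (highest first):
  #6: 6@95
ASKS (lowest first):
  #4: 5@98

Derivation:
After op 1 [order #1] limit_buy(price=99, qty=3): fills=none; bids=[#1:3@99] asks=[-]
After op 2 [order #2] limit_buy(price=97, qty=6): fills=none; bids=[#1:3@99 #2:6@97] asks=[-]
After op 3 [order #3] market_sell(qty=8): fills=#1x#3:3@99 #2x#3:5@97; bids=[#2:1@97] asks=[-]
After op 4 [order #4] limit_sell(price=98, qty=10): fills=none; bids=[#2:1@97] asks=[#4:10@98]
After op 5 [order #5] limit_buy(price=101, qty=5): fills=#5x#4:5@98; bids=[#2:1@97] asks=[#4:5@98]
After op 6 [order #6] limit_buy(price=95, qty=6): fills=none; bids=[#2:1@97 #6:6@95] asks=[#4:5@98]
After op 7 [order #7] limit_sell(price=97, qty=2): fills=#2x#7:1@97; bids=[#6:6@95] asks=[#7:1@97 #4:5@98]
After op 8 cancel(order #7): fills=none; bids=[#6:6@95] asks=[#4:5@98]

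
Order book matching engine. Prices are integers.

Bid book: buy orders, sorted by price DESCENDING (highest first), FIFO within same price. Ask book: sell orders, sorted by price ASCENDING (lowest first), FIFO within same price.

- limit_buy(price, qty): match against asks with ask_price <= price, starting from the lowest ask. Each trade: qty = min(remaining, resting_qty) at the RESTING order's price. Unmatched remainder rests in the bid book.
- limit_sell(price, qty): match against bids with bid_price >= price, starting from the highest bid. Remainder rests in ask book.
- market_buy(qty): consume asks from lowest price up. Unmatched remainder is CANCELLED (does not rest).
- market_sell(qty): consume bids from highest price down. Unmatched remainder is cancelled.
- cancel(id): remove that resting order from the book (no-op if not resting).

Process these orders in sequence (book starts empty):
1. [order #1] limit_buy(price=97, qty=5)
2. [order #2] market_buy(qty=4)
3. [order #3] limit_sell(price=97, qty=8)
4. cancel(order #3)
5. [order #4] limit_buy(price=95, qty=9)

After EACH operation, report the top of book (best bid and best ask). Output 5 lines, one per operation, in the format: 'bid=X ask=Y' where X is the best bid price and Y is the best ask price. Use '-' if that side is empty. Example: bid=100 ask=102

After op 1 [order #1] limit_buy(price=97, qty=5): fills=none; bids=[#1:5@97] asks=[-]
After op 2 [order #2] market_buy(qty=4): fills=none; bids=[#1:5@97] asks=[-]
After op 3 [order #3] limit_sell(price=97, qty=8): fills=#1x#3:5@97; bids=[-] asks=[#3:3@97]
After op 4 cancel(order #3): fills=none; bids=[-] asks=[-]
After op 5 [order #4] limit_buy(price=95, qty=9): fills=none; bids=[#4:9@95] asks=[-]

Answer: bid=97 ask=-
bid=97 ask=-
bid=- ask=97
bid=- ask=-
bid=95 ask=-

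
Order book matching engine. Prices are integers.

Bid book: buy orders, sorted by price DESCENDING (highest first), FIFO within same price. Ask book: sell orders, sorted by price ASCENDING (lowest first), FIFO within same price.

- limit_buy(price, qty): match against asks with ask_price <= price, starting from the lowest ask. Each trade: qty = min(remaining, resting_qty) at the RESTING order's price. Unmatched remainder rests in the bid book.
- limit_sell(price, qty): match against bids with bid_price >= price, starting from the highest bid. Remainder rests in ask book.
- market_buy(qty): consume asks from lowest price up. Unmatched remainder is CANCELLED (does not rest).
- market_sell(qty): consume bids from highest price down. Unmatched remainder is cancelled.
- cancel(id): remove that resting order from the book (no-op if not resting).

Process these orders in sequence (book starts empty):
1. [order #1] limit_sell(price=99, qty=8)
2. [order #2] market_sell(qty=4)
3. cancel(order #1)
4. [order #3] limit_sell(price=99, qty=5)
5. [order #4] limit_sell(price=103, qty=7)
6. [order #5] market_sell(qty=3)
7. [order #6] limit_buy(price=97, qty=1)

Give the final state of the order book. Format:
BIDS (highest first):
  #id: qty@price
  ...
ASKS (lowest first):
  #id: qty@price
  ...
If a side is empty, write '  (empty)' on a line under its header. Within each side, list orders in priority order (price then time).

Answer: BIDS (highest first):
  #6: 1@97
ASKS (lowest first):
  #3: 5@99
  #4: 7@103

Derivation:
After op 1 [order #1] limit_sell(price=99, qty=8): fills=none; bids=[-] asks=[#1:8@99]
After op 2 [order #2] market_sell(qty=4): fills=none; bids=[-] asks=[#1:8@99]
After op 3 cancel(order #1): fills=none; bids=[-] asks=[-]
After op 4 [order #3] limit_sell(price=99, qty=5): fills=none; bids=[-] asks=[#3:5@99]
After op 5 [order #4] limit_sell(price=103, qty=7): fills=none; bids=[-] asks=[#3:5@99 #4:7@103]
After op 6 [order #5] market_sell(qty=3): fills=none; bids=[-] asks=[#3:5@99 #4:7@103]
After op 7 [order #6] limit_buy(price=97, qty=1): fills=none; bids=[#6:1@97] asks=[#3:5@99 #4:7@103]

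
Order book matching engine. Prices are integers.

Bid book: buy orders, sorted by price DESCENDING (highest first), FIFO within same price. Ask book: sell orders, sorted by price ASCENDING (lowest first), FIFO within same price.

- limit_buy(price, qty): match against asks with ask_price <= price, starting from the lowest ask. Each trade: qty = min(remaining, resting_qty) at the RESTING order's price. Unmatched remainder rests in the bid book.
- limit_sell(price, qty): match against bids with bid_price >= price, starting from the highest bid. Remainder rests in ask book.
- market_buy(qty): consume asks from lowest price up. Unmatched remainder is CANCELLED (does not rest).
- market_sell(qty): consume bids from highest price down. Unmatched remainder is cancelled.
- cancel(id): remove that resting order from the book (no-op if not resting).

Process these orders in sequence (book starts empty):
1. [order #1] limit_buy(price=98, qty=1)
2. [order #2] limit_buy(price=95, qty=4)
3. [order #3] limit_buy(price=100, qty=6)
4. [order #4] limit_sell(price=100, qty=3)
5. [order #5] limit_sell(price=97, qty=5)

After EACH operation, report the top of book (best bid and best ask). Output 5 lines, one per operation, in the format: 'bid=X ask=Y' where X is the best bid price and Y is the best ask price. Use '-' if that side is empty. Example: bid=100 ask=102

After op 1 [order #1] limit_buy(price=98, qty=1): fills=none; bids=[#1:1@98] asks=[-]
After op 2 [order #2] limit_buy(price=95, qty=4): fills=none; bids=[#1:1@98 #2:4@95] asks=[-]
After op 3 [order #3] limit_buy(price=100, qty=6): fills=none; bids=[#3:6@100 #1:1@98 #2:4@95] asks=[-]
After op 4 [order #4] limit_sell(price=100, qty=3): fills=#3x#4:3@100; bids=[#3:3@100 #1:1@98 #2:4@95] asks=[-]
After op 5 [order #5] limit_sell(price=97, qty=5): fills=#3x#5:3@100 #1x#5:1@98; bids=[#2:4@95] asks=[#5:1@97]

Answer: bid=98 ask=-
bid=98 ask=-
bid=100 ask=-
bid=100 ask=-
bid=95 ask=97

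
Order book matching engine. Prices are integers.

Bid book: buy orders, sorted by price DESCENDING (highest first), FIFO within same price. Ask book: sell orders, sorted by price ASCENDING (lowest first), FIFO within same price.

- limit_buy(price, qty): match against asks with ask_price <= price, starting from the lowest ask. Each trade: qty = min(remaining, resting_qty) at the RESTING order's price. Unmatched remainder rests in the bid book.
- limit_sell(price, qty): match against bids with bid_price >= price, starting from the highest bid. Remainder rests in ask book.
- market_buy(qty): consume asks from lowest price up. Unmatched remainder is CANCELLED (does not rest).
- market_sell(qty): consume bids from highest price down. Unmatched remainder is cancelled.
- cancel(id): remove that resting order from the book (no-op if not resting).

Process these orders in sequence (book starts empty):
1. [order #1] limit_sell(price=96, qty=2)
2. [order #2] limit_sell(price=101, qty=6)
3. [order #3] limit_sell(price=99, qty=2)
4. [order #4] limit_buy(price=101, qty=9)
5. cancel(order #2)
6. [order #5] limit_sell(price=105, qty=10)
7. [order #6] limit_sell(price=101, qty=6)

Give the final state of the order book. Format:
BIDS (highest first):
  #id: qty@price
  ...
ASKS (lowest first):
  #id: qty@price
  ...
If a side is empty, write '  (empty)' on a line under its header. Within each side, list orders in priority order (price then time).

Answer: BIDS (highest first):
  (empty)
ASKS (lowest first):
  #6: 6@101
  #5: 10@105

Derivation:
After op 1 [order #1] limit_sell(price=96, qty=2): fills=none; bids=[-] asks=[#1:2@96]
After op 2 [order #2] limit_sell(price=101, qty=6): fills=none; bids=[-] asks=[#1:2@96 #2:6@101]
After op 3 [order #3] limit_sell(price=99, qty=2): fills=none; bids=[-] asks=[#1:2@96 #3:2@99 #2:6@101]
After op 4 [order #4] limit_buy(price=101, qty=9): fills=#4x#1:2@96 #4x#3:2@99 #4x#2:5@101; bids=[-] asks=[#2:1@101]
After op 5 cancel(order #2): fills=none; bids=[-] asks=[-]
After op 6 [order #5] limit_sell(price=105, qty=10): fills=none; bids=[-] asks=[#5:10@105]
After op 7 [order #6] limit_sell(price=101, qty=6): fills=none; bids=[-] asks=[#6:6@101 #5:10@105]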